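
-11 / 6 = -1.83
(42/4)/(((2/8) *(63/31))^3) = 80.06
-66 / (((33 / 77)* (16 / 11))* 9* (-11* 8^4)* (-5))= -77 / 1474560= -0.00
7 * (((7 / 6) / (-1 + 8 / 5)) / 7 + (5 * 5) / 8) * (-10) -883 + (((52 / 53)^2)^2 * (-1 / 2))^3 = -19830442099043425905642715 / 17685320553242141567076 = -1121.29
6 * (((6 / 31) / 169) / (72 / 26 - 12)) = -3 / 4030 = -0.00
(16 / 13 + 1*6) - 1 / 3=269 / 39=6.90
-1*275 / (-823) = 0.33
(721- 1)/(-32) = -45/2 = -22.50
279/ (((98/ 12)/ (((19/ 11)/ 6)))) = 5301/ 539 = 9.83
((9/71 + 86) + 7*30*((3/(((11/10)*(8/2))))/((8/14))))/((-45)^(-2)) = 2129965875/3124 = 681807.26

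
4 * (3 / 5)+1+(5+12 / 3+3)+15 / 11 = 16.76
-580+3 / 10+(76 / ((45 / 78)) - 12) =-13799 / 30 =-459.97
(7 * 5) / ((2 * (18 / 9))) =35 / 4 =8.75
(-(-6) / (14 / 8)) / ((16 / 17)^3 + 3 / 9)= 2.94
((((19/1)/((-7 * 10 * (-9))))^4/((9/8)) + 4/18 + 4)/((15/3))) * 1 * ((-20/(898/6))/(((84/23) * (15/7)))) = -17210112889883/1193582163768750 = -0.01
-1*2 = -2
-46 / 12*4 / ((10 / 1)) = -23 / 15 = -1.53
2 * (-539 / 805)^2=11858 / 13225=0.90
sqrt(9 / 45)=sqrt(5) / 5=0.45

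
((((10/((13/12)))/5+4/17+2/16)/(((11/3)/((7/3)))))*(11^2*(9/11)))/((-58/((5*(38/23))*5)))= -116737425/1179256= -98.99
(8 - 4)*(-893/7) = -3572/7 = -510.29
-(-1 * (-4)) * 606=-2424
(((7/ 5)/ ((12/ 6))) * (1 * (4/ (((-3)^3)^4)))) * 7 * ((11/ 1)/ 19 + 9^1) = 17836/ 50486895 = 0.00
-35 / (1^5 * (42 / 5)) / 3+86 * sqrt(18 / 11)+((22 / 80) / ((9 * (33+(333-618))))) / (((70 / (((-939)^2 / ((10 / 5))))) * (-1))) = -882341 / 1411200+258 * sqrt(22) / 11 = 109.39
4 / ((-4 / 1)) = -1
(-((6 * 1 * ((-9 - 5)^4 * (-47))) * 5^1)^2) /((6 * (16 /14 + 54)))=-1711509462969600 /193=-8867924678598.96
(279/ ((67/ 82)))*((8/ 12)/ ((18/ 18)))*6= 91512/ 67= 1365.85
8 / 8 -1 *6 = -5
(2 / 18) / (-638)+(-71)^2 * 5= 144727109 / 5742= 25205.00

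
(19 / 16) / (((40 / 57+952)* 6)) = 361 / 1737728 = 0.00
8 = 8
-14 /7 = -2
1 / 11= 0.09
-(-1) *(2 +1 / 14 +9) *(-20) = -1550 / 7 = -221.43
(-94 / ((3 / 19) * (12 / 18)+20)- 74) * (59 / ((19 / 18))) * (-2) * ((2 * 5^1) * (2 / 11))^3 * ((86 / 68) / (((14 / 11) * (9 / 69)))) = 21044171448000 / 52253971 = 402728.65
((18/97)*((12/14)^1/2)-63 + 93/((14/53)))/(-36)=-130889/16296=-8.03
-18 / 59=-0.31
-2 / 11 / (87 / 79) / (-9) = 0.02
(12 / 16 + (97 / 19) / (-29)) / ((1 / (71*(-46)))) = -2065745 / 1102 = -1874.54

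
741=741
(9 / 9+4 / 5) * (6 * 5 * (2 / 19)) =108 / 19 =5.68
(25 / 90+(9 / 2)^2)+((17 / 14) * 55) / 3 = 10783 / 252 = 42.79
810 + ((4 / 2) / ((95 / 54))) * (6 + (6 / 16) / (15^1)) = 776007 / 950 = 816.85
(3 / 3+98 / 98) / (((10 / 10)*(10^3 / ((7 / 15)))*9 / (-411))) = -959 / 22500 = -0.04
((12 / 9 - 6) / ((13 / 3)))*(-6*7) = 588 / 13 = 45.23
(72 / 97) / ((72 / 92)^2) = 1058 / 873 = 1.21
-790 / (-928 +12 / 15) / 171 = 1975 / 396378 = 0.00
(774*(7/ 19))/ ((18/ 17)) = 5117/ 19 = 269.32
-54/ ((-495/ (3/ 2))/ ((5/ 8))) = 9/ 88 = 0.10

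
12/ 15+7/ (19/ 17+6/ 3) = 807/ 265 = 3.05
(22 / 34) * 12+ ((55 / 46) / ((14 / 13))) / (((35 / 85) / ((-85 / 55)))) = 275711 / 76636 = 3.60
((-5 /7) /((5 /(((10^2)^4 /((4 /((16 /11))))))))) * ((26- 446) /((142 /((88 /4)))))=24000000000 /71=338028169.01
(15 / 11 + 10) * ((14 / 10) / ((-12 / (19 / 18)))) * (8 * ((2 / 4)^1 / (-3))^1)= 3325 / 1782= 1.87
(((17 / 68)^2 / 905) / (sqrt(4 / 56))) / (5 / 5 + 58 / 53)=53 * sqrt(14) / 1607280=0.00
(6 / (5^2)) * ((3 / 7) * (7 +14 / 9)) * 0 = 0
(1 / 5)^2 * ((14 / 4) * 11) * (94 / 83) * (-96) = -347424 / 2075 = -167.43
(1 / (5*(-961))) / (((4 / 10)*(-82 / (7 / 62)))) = 7 / 9771448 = 0.00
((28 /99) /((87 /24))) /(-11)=-0.01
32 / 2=16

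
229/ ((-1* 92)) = -229/ 92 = -2.49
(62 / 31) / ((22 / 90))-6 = 24 / 11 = 2.18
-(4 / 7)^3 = -64 / 343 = -0.19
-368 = -368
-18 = -18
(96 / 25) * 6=576 / 25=23.04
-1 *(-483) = 483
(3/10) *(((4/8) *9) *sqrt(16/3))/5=9 *sqrt(3)/25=0.62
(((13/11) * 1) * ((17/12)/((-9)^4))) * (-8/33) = -442/7144929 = -0.00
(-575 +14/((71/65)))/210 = -2661/994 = -2.68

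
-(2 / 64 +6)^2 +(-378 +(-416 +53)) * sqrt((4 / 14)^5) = -37249 / 1024 - 2964 * sqrt(14) / 343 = -68.71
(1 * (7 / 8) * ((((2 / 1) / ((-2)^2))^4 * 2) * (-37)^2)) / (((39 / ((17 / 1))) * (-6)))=-162911 / 14976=-10.88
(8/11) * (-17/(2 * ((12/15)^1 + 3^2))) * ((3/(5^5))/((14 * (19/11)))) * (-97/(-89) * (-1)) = 9894/362508125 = 0.00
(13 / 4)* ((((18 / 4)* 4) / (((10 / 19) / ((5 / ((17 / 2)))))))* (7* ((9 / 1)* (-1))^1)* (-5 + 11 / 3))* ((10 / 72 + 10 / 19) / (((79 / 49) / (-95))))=-578220825 / 2686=-215272.09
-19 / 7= -2.71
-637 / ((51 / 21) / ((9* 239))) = -9591309 / 17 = -564194.65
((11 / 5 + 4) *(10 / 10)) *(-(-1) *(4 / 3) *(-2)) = -248 / 15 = -16.53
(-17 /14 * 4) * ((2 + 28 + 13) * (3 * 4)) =-17544 /7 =-2506.29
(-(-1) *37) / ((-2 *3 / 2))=-37 / 3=-12.33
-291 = -291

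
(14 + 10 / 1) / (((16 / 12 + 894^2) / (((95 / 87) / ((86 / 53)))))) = 15105 / 747486716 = 0.00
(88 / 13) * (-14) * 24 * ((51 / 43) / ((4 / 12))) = -4523904 / 559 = -8092.85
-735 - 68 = -803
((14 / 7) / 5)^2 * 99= 396 / 25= 15.84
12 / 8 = 3 / 2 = 1.50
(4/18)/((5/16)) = 32/45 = 0.71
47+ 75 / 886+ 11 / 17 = 718935 / 15062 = 47.73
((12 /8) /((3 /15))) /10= 3 /4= 0.75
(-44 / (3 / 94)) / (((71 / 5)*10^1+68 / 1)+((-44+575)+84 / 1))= -376 / 225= -1.67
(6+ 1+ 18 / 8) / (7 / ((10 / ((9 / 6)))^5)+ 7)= 1.32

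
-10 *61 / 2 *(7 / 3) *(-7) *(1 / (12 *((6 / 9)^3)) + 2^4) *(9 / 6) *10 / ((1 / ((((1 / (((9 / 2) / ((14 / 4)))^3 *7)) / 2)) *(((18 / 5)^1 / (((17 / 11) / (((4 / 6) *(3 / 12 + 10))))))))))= 172070438155 / 264384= 650835.29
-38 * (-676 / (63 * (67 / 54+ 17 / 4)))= 308256 / 4151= 74.26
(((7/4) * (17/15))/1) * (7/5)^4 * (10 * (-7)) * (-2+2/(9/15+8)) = 76001254/80625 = 942.65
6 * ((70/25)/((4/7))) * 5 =147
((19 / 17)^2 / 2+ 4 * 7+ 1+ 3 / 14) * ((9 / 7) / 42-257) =-760073306 / 99127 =-7667.67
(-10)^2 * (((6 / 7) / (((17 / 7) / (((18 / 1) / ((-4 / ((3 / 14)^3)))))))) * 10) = -91125 / 5831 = -15.63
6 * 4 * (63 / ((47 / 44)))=1415.49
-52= -52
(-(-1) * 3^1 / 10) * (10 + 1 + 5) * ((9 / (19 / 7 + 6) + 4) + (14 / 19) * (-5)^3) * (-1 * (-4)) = -9688032 / 5795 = -1671.79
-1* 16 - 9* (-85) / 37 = 173 / 37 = 4.68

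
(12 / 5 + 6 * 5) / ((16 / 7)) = 567 / 40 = 14.18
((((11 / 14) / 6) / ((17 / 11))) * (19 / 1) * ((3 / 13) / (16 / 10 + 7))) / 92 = 11495 / 24479728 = 0.00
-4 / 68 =-1 / 17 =-0.06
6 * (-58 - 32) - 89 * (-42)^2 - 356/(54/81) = -158070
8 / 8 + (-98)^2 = 9605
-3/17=-0.18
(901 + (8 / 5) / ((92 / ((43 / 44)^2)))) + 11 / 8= 50227117 / 55660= 902.39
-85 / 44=-1.93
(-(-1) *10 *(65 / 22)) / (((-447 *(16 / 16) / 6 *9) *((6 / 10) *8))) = -1625 / 177012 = -0.01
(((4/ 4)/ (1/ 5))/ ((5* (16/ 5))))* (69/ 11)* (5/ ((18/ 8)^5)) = 36800/ 216513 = 0.17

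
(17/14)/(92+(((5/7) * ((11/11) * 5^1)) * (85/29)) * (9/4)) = 986/93829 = 0.01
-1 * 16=-16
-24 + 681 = 657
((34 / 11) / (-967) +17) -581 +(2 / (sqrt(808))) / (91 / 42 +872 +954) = -5999302 / 10637 +3*sqrt(202) / 1107869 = -564.00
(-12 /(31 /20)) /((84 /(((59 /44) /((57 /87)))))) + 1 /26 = -177077 /1179178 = -0.15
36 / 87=12 / 29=0.41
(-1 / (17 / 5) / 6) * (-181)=905 / 102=8.87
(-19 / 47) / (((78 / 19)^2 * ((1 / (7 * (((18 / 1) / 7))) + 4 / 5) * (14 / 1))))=-34295 / 17125108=-0.00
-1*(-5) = 5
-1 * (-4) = 4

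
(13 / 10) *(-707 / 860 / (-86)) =9191 / 739600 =0.01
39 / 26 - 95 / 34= -22 / 17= -1.29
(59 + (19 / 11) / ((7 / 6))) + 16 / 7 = 4833 / 77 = 62.77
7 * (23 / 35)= 23 / 5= 4.60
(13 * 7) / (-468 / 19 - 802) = -1729 / 15706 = -0.11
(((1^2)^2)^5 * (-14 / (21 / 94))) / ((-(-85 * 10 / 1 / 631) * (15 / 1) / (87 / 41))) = -1720106 / 261375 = -6.58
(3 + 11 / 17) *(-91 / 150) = -2821 / 1275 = -2.21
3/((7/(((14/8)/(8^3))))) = 3/2048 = 0.00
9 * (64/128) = 9/2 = 4.50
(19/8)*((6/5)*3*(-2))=-171/10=-17.10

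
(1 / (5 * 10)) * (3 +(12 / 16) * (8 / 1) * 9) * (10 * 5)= 57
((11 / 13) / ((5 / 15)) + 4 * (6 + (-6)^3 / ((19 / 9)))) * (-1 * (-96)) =-9075168 / 247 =-36741.57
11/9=1.22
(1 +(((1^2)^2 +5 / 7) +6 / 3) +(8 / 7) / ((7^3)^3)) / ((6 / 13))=17311697507 / 1694851494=10.21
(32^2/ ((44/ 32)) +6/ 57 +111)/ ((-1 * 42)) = -59623/ 2926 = -20.38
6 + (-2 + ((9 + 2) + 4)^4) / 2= 50635 / 2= 25317.50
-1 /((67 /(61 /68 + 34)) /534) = -633591 /2278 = -278.13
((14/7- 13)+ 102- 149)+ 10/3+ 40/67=-10868/201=-54.07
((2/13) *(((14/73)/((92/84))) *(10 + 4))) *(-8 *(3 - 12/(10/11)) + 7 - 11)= 3194016/109135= 29.27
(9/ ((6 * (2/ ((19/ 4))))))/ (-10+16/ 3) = -171/ 224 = -0.76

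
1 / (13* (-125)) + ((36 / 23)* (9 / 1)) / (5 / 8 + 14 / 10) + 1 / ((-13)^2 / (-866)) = 889951 / 485875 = 1.83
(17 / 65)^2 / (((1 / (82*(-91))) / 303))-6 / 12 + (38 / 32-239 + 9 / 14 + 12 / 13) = -5638124871 / 36400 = -154893.54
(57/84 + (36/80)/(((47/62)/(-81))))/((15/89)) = -27760969/98700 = -281.27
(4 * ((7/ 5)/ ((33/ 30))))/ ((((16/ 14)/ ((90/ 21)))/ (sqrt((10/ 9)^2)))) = 700/ 33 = 21.21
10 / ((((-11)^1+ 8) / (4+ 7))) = -110 / 3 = -36.67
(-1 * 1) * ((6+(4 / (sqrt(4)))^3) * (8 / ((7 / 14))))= -224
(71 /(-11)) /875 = -71 /9625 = -0.01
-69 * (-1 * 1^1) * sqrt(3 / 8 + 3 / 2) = 69 * sqrt(30) / 4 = 94.48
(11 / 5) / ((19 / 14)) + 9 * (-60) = -51146 / 95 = -538.38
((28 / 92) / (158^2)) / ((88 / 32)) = 7 / 1578973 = 0.00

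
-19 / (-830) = 19 / 830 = 0.02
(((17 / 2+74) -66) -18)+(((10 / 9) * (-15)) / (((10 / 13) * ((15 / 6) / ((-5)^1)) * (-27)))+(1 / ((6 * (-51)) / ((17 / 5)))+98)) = 38428 / 405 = 94.88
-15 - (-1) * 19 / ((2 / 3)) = 27 / 2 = 13.50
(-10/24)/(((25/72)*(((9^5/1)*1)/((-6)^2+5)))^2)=-26896/16142520375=-0.00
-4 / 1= -4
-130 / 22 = -65 / 11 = -5.91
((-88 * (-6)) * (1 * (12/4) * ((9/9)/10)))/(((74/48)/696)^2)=220986703872/6845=32284397.94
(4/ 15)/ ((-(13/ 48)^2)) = -3072/ 845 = -3.64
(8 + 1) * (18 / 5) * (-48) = -7776 / 5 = -1555.20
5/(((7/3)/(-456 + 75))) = -5715/7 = -816.43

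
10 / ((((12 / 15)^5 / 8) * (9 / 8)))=15625 / 72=217.01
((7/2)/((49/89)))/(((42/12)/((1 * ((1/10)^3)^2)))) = 0.00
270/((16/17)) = 286.88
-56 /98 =-4 /7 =-0.57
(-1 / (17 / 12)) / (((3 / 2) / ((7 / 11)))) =-56 / 187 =-0.30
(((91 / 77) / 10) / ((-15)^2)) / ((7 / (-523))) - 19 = -3298549 / 173250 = -19.04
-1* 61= -61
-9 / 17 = -0.53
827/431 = 1.92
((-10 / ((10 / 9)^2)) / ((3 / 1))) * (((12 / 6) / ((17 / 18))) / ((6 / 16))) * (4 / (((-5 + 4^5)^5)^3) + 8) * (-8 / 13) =75.06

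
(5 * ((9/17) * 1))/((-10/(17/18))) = -1/4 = -0.25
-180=-180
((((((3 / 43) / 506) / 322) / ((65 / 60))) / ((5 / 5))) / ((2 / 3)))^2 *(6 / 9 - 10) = -243 / 74065911206287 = -0.00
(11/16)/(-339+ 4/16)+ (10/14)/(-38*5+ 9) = -41037/6867140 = -0.01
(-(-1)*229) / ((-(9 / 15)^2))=-5725 / 9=-636.11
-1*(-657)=657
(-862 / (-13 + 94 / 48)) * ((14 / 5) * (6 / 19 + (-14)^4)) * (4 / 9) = 56374744832 / 15105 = 3732190.99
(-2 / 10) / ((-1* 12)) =1 / 60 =0.02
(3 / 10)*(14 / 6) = 7 / 10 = 0.70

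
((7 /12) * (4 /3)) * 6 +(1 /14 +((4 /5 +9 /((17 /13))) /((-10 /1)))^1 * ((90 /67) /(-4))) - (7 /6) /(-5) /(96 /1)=114777107 /22962240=5.00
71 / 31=2.29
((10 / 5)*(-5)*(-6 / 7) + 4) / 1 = 88 / 7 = 12.57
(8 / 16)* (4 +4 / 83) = 168 / 83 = 2.02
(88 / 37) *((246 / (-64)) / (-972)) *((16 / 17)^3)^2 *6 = 945815552 / 24113431431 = 0.04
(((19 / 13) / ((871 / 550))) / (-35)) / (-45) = 418 / 713349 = 0.00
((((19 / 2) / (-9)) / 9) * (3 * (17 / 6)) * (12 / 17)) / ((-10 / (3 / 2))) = 19 / 180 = 0.11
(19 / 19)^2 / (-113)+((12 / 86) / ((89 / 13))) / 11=-33283 / 4756961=-0.01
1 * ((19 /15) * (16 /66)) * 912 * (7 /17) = 323456 /2805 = 115.31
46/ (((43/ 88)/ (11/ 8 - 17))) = -63250/ 43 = -1470.93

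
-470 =-470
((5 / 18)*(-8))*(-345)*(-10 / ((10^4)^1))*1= -23 / 30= -0.77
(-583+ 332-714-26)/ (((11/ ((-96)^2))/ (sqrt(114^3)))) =-1041168384 * sqrt(114)/ 11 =-1010603300.86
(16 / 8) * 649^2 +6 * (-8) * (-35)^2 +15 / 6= 1567209 / 2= 783604.50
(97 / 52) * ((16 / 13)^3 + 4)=312437 / 28561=10.94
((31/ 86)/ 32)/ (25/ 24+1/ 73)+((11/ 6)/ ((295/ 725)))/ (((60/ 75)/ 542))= 343666233803/ 112581912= 3052.59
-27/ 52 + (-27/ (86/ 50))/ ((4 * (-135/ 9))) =-144/ 559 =-0.26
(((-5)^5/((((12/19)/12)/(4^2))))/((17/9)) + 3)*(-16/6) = 22799864/17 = 1341168.47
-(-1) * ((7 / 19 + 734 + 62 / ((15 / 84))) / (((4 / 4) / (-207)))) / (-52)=21269043 / 4940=4305.47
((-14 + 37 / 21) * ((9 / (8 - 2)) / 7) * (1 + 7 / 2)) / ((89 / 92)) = -53199 / 4361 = -12.20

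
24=24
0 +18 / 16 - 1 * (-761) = 6097 / 8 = 762.12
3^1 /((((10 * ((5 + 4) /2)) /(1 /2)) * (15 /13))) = 13 /450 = 0.03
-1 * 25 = -25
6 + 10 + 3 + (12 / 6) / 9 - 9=92 / 9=10.22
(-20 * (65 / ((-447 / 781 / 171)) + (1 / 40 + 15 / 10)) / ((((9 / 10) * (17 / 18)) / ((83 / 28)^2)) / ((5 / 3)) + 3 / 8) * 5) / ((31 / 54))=7811286.54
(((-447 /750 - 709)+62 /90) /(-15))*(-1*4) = -3190082 /16875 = -189.04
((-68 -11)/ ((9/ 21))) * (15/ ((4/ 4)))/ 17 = -2765/ 17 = -162.65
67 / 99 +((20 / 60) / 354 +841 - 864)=-86923 / 3894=-22.32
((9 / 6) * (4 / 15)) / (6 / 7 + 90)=7 / 1590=0.00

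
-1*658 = -658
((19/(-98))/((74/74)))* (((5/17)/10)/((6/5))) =-0.00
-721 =-721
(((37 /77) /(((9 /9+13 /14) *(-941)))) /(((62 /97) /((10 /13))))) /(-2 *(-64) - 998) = 3589 /9798743097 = 0.00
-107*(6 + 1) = -749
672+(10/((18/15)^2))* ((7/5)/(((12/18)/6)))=1519/2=759.50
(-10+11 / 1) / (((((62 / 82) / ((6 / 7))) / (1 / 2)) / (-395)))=-48585 / 217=-223.89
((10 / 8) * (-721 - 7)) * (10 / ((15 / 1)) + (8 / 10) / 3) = -2548 / 3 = -849.33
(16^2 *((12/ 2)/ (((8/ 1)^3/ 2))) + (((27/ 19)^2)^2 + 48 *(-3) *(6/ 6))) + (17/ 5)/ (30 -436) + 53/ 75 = -528668480227/ 3968274450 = -133.22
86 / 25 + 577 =14511 / 25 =580.44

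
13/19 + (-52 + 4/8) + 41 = -373/38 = -9.82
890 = 890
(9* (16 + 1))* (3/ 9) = 51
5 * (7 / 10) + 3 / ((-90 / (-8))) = 113 / 30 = 3.77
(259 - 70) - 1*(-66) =255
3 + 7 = 10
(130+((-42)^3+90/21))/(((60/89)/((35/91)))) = -11518291/273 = -42191.54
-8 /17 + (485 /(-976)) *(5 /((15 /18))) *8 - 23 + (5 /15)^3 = -1323961 /27999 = -47.29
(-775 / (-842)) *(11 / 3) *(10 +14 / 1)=34100 / 421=81.00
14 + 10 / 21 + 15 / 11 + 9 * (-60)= -524.16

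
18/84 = 0.21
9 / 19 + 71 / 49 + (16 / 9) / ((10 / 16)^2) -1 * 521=-107780381 / 209475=-514.53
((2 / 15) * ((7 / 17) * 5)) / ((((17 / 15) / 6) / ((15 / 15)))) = 1.45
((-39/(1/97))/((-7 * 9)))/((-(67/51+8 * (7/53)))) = -1136161/44849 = -25.33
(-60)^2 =3600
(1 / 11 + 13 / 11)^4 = 38416 / 14641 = 2.62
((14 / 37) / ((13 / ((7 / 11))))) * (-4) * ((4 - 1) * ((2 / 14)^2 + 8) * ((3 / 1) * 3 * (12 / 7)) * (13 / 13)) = -1018656 / 37037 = -27.50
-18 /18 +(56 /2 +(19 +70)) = 116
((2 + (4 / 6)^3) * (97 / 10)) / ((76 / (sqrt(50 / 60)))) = 3007 * sqrt(30) / 61560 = 0.27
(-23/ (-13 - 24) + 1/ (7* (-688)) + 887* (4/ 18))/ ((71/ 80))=1585545935/ 7116543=222.80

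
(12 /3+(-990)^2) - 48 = 980056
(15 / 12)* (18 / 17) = 1.32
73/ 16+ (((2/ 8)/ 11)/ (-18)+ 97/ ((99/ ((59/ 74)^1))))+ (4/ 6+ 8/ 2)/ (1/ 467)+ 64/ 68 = 2185.62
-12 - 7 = -19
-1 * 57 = -57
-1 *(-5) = 5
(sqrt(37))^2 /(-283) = -0.13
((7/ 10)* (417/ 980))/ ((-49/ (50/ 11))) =-417/ 15092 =-0.03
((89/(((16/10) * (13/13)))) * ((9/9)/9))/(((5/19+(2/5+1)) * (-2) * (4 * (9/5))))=-211375/819072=-0.26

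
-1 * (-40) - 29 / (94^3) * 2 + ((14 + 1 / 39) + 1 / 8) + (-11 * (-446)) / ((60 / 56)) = 750392245543 / 161963880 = 4633.08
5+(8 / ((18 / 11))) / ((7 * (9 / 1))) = 2879 / 567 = 5.08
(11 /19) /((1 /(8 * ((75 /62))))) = 3300 /589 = 5.60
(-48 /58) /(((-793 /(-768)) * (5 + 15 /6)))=-12288 /114985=-0.11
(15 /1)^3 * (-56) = -189000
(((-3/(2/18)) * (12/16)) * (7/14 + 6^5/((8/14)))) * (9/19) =-19841193/152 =-130534.16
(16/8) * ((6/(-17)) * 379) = -4548/17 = -267.53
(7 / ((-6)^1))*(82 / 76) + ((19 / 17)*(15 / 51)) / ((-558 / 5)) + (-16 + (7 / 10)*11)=-292968919 / 30639780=-9.56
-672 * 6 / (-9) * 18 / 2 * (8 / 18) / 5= 1792 / 5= 358.40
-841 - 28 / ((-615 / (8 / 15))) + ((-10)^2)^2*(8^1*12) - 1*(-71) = 8848896974 / 9225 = 959230.02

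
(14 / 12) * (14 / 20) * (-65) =-637 / 12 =-53.08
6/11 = 0.55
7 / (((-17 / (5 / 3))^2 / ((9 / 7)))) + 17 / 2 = 4963 / 578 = 8.59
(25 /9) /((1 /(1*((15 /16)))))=125 /48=2.60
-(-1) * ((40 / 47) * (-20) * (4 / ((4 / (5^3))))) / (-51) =41.72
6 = 6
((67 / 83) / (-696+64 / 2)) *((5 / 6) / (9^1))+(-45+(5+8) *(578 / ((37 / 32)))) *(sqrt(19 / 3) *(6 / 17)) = -335 / 2976048+477566 *sqrt(57) / 629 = 5732.18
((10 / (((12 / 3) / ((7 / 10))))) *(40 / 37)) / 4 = 35 / 74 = 0.47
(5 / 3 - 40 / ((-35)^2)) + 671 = 672.63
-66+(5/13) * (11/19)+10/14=-112494/1729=-65.06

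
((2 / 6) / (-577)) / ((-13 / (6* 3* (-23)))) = -138 / 7501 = -0.02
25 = 25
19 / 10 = 1.90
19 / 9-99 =-872 / 9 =-96.89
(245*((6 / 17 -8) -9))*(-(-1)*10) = -693350 / 17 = -40785.29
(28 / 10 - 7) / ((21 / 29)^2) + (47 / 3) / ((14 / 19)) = 2783 / 210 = 13.25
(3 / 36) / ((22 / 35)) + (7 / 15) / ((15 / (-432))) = -87829 / 6600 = -13.31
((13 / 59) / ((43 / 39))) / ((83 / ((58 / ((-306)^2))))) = 4901 / 3286171026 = 0.00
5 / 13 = 0.38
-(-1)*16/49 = 16/49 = 0.33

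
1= 1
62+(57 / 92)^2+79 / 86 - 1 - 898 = -304153789 / 363952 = -835.70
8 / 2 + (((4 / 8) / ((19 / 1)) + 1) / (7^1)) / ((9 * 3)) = 9589 / 2394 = 4.01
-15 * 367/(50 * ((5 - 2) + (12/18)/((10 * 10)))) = -16515/451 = -36.62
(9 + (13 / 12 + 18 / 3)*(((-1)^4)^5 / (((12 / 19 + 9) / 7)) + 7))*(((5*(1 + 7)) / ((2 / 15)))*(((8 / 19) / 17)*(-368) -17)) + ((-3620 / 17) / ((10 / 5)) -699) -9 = -1555839068 / 3111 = -500108.99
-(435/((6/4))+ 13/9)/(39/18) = -5246/39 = -134.51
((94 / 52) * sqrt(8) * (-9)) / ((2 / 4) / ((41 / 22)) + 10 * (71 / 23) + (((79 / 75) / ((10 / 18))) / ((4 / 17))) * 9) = -199444500 * sqrt(2) / 635383099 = -0.44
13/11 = 1.18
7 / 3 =2.33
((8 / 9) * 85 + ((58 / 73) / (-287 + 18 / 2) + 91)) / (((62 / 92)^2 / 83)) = 2671318037776 / 87761403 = 30438.42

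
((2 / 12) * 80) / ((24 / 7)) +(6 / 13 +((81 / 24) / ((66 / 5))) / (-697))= 62434783 / 14352624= 4.35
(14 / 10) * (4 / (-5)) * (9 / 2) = -126 / 25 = -5.04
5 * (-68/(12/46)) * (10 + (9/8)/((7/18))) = -16803.69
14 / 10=7 / 5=1.40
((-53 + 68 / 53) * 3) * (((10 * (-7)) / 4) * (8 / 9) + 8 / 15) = 1852916 / 795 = 2330.71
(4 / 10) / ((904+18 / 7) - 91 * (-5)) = 14 / 47655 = 0.00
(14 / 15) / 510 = 7 / 3825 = 0.00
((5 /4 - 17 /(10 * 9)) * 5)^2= 36481 /1296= 28.15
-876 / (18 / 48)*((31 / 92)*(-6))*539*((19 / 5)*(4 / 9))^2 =112725062912 / 15525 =7260873.62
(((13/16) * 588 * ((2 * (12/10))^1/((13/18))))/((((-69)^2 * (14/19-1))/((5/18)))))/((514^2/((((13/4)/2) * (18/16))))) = -108927/44723098880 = -0.00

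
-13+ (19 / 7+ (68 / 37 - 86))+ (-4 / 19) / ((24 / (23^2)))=-2925679 / 29526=-99.09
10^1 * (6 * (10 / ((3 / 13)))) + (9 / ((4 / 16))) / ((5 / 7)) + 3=13267 / 5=2653.40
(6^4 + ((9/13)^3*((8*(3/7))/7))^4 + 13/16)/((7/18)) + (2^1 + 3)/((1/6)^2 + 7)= 6346841184176842370043599985/1902887424271533761269208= 3335.37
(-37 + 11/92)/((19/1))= -3393/1748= -1.94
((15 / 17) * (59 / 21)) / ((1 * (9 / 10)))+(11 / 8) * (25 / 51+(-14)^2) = 272.93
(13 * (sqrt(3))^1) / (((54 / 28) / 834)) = 50596 * sqrt(3) / 9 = 9737.20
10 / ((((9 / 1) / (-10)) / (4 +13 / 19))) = -8900 / 171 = -52.05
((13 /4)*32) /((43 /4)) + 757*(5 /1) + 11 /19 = 3100722 /817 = 3795.25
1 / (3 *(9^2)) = 0.00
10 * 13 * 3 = 390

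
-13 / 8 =-1.62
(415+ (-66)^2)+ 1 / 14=66795 / 14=4771.07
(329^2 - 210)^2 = 11670696961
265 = 265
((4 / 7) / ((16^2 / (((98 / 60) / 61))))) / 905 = 7 / 105993600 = 0.00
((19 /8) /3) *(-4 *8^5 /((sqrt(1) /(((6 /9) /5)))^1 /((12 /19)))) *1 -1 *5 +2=-131117 /15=-8741.13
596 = 596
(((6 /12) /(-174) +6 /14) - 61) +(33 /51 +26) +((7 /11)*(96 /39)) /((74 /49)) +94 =13389864359 /219110892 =61.11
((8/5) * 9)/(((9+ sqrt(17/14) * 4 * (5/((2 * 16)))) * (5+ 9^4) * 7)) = 41472/1184358665 - 288 * sqrt(238)/1658102131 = 0.00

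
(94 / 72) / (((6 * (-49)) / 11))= -517 / 10584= -0.05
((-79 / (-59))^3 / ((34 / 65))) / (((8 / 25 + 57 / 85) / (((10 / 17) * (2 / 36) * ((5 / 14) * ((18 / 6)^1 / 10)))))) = 4005941875 / 246942780504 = 0.02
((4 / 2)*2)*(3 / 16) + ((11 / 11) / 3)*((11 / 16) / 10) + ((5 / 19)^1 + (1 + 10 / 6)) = 33769 / 9120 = 3.70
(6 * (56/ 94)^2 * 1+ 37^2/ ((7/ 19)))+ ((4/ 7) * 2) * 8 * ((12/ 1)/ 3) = 58056731/ 15463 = 3754.56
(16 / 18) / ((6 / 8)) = 32 / 27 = 1.19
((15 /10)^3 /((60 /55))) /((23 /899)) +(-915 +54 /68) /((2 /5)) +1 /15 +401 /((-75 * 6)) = -6096073151 /2815200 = -2165.41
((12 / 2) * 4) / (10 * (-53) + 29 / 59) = -1416 / 31241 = -0.05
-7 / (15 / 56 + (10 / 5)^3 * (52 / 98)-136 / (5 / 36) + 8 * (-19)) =13720 / 2208307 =0.01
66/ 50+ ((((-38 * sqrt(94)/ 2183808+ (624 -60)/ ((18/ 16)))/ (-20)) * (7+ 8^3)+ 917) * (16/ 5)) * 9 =-8706639/ 25+ 29583 * sqrt(94)/ 2274800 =-348265.43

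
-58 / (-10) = 29 / 5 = 5.80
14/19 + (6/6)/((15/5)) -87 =-4898/57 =-85.93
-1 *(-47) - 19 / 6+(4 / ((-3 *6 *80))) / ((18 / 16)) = 35503 / 810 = 43.83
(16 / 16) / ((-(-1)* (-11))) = -1 / 11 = -0.09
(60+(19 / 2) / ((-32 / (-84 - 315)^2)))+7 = -3020531 / 64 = -47195.80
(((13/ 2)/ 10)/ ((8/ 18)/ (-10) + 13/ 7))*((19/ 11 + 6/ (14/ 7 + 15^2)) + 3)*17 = 82633005/ 2851574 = 28.98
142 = 142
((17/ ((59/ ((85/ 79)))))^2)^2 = 4359848400625/ 471972192456241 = 0.01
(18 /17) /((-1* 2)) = -9 /17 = -0.53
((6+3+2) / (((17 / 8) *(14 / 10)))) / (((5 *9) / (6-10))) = -352 / 1071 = -0.33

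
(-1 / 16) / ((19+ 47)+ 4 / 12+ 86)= -3 / 7312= -0.00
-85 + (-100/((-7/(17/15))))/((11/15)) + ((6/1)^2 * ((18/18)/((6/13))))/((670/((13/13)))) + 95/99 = -61.85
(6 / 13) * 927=5562 / 13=427.85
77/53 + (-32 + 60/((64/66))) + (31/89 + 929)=36252075/37736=960.68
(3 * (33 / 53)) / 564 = 33 / 9964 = 0.00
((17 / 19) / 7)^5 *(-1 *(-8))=11358856 / 41615795893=0.00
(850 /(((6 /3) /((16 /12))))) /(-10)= -170 /3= -56.67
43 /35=1.23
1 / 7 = 0.14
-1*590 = -590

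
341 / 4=85.25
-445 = -445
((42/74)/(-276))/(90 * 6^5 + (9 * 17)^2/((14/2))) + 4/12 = 5585157203/16755471756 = 0.33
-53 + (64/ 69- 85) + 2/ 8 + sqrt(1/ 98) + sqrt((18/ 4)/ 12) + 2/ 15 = -62877/ 460 + sqrt(2)/ 14 + sqrt(6)/ 4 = -135.98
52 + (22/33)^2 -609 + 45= -511.56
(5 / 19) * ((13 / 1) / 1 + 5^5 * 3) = 46940 / 19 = 2470.53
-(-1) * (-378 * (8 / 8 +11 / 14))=-675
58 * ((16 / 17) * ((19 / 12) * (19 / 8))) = 10469 / 51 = 205.27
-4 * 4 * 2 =-32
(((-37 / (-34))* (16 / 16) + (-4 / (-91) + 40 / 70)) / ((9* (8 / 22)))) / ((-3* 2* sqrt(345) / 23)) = -2761* sqrt(345) / 477360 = -0.11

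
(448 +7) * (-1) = -455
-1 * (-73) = 73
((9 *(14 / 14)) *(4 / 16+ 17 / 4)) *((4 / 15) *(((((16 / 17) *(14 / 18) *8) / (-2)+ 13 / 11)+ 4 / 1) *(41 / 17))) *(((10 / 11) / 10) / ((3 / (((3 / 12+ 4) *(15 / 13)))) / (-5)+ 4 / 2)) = 777565 / 273581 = 2.84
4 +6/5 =26/5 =5.20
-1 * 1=-1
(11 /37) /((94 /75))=825 /3478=0.24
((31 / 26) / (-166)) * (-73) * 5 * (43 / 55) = 97309 / 47476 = 2.05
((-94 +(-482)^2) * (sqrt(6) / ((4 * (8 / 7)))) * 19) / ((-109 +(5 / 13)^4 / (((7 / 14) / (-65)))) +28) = -33928919115 * sqrt(6) / 2947312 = -28198.08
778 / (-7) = -111.14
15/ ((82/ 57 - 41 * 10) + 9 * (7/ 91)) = -11115/ 302231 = -0.04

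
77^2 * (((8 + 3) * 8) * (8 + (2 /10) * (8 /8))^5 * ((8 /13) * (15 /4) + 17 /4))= 5153209440798958 /40625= 126848232388.90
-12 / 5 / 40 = -3 / 50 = -0.06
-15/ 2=-7.50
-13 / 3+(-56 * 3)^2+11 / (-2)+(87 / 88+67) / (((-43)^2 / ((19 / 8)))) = 28214.25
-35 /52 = -0.67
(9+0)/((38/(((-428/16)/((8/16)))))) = -963/76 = -12.67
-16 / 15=-1.07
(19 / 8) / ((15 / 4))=19 / 30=0.63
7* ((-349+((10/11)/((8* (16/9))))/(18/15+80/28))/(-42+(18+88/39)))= 9524221161/84772864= 112.35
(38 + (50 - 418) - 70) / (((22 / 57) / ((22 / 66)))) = -3800 / 11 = -345.45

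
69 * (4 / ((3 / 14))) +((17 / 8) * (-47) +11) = 9593 / 8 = 1199.12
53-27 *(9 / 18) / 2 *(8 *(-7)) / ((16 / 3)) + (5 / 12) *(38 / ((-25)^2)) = 371701 / 3000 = 123.90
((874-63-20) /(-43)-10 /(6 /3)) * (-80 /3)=80480 /129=623.88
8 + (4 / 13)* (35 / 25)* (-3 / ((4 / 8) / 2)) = 184 / 65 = 2.83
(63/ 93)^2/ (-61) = -441/ 58621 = -0.01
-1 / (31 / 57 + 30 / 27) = -171 / 283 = -0.60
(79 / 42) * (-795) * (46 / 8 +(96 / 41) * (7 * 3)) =-188561545 / 2296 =-82126.11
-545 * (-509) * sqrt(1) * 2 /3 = 554810 /3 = 184936.67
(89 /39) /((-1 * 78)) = -89 /3042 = -0.03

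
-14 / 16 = -7 / 8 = -0.88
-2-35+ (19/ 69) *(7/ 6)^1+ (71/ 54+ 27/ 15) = -104216/ 3105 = -33.56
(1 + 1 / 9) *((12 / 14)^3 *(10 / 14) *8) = 9600 / 2401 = 4.00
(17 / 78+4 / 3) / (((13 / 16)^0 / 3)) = 121 / 26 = 4.65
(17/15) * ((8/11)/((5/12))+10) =13.31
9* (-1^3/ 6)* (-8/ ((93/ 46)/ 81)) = 14904/ 31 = 480.77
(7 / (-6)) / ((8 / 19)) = -133 / 48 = -2.77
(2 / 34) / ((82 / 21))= 21 / 1394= 0.02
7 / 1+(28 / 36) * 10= 133 / 9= 14.78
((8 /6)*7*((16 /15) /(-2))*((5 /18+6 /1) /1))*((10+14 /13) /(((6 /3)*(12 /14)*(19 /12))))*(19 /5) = -484.61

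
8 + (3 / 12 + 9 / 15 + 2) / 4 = 697 / 80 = 8.71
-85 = -85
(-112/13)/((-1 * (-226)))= -56/1469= -0.04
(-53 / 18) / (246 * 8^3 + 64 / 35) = -1855 / 79350912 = -0.00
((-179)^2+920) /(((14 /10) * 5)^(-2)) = 1615089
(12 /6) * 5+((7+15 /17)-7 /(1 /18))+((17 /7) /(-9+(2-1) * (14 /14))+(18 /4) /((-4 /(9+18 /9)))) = -57499 /476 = -120.80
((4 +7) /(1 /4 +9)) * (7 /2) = 154 /37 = 4.16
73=73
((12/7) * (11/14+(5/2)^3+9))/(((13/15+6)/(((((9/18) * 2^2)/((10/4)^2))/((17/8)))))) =409824/428995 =0.96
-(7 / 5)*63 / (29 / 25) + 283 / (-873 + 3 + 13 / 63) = -121344426 / 1589113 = -76.36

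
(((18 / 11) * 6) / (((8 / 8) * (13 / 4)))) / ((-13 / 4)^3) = -27648 / 314171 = -0.09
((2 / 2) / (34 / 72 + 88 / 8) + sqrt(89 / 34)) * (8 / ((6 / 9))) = 432 / 413 + 6 * sqrt(3026) / 17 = 20.46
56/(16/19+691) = 1064/13145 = 0.08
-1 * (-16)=16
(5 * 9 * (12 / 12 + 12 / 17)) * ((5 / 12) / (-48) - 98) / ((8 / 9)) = -73671165 / 8704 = -8464.06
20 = 20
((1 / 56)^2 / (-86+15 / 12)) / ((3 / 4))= -1 / 199332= -0.00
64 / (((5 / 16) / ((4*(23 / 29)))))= 649.71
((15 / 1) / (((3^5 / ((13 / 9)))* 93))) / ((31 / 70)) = 4550 / 2101707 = 0.00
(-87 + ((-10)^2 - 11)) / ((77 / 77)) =2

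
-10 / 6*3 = -5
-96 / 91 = -1.05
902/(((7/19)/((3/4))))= 25707/14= 1836.21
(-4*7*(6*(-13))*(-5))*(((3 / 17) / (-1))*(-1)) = -32760 / 17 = -1927.06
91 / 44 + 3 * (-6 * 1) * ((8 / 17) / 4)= -37 / 748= -0.05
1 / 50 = 0.02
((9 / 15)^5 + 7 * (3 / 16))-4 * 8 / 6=-591461 / 150000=-3.94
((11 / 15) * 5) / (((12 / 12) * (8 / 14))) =77 / 12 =6.42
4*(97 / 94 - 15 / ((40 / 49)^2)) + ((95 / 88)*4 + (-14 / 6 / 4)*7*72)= -15534471 / 41360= -375.59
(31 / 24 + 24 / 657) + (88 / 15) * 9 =474163 / 8760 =54.13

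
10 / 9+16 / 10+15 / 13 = 2261 / 585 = 3.86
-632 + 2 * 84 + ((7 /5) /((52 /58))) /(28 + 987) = -301599 /650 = -464.00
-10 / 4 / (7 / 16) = -40 / 7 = -5.71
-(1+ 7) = -8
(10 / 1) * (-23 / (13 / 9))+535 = 4885 / 13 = 375.77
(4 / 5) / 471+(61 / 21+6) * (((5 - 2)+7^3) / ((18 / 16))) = 406328812 / 148365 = 2738.71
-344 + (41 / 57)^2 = -1115975 / 3249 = -343.48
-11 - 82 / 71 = -12.15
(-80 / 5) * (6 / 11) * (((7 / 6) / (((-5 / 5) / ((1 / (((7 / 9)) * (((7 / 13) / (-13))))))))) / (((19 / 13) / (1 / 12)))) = -26364 / 1463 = -18.02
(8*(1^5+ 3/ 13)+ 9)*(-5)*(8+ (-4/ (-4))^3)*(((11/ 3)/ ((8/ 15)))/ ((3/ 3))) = -606375/ 104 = -5830.53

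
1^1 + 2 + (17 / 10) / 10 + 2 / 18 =3.28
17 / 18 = 0.94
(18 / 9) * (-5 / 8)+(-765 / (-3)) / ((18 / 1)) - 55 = -505 / 12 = -42.08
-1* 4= -4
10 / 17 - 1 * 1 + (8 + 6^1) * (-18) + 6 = -246.41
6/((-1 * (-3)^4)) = -2/27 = -0.07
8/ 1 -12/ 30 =38/ 5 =7.60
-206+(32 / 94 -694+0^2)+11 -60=-44587 / 47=-948.66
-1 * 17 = -17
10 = 10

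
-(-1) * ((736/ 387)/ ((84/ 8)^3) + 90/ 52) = 161433403/ 93184182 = 1.73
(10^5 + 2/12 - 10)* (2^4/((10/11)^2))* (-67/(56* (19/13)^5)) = -1805865816331291/5199807900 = -347294.72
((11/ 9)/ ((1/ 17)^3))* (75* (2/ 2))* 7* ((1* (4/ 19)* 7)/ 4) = 66202675/ 57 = 1161450.44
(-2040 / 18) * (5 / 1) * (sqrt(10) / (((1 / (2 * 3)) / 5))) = -17000 * sqrt(10) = -53758.72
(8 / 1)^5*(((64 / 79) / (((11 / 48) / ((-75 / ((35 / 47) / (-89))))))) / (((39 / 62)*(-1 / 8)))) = -1044264926576640 / 79079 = -13205338036.35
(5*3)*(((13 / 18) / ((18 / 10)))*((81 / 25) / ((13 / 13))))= 39 / 2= 19.50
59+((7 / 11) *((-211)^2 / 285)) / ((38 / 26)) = 7565746 / 59565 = 127.02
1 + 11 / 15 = 26 / 15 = 1.73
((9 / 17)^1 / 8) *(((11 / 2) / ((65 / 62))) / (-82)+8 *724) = 277839171 / 724880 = 383.29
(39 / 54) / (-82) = -13 / 1476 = -0.01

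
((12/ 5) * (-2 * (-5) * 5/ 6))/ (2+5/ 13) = 8.39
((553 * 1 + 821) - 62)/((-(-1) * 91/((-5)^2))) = 32800/91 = 360.44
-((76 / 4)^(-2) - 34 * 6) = 73643 / 361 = 204.00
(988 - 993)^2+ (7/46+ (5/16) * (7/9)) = 84109/3312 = 25.40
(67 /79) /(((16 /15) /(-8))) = -6.36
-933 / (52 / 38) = -681.81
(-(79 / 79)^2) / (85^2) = -1 / 7225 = -0.00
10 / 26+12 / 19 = 251 / 247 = 1.02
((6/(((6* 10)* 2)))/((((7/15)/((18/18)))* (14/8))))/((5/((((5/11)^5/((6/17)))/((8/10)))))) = 53125/63131992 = 0.00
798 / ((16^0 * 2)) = 399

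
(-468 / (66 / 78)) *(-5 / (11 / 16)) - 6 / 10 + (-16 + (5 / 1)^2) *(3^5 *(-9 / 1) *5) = -57107838 / 605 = -94393.12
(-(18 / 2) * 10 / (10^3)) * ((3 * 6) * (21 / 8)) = -1701 / 400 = -4.25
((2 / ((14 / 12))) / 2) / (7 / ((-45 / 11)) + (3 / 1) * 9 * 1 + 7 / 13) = 3510 / 105763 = 0.03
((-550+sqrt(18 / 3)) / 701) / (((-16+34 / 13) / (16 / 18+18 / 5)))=144430 / 548883 - 1313*sqrt(6) / 2744415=0.26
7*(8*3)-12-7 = 149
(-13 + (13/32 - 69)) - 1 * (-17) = -2067/32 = -64.59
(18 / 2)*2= 18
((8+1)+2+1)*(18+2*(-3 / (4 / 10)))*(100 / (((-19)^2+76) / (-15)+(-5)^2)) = -27000 / 31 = -870.97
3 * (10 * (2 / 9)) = 20 / 3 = 6.67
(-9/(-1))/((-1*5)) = -9/5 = -1.80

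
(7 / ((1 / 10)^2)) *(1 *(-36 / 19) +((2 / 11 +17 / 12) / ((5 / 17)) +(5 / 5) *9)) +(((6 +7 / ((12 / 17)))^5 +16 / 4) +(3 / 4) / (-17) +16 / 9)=910920255496415 / 884100096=1030336.11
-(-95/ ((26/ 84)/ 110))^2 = -192633210000/ 169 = -1139841479.29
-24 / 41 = -0.59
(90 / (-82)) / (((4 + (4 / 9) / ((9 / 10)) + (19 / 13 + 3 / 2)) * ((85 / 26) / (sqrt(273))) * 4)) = -0.19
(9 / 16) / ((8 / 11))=99 / 128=0.77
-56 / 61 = -0.92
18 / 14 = 9 / 7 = 1.29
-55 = -55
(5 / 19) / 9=5 / 171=0.03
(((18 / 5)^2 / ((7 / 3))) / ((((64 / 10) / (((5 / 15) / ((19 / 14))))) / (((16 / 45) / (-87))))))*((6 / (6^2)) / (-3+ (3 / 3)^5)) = 1 / 13775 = 0.00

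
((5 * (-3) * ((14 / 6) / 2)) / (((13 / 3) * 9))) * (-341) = 11935 / 78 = 153.01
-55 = -55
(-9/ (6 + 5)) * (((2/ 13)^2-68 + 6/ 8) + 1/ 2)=405963/ 7436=54.59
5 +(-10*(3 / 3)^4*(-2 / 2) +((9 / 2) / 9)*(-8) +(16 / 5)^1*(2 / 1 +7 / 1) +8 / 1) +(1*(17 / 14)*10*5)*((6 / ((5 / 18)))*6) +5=277248 / 35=7921.37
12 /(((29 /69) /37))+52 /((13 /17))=32608 /29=1124.41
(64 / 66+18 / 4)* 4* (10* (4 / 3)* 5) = 1458.59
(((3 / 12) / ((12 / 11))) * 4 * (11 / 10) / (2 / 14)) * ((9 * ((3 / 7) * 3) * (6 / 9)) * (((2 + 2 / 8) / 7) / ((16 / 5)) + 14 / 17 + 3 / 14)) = 9440541 / 152320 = 61.98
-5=-5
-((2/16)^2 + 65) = -4161/64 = -65.02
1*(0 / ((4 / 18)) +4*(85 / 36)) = 85 / 9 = 9.44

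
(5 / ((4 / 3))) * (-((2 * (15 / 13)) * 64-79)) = -13395 / 52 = -257.60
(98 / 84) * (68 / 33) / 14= 17 / 99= 0.17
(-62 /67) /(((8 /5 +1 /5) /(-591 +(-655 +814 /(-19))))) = 7591280 /11457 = 662.59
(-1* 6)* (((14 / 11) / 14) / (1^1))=-6 / 11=-0.55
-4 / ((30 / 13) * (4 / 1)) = -13 / 30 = -0.43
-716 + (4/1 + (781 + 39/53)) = 3696/53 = 69.74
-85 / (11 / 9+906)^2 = -0.00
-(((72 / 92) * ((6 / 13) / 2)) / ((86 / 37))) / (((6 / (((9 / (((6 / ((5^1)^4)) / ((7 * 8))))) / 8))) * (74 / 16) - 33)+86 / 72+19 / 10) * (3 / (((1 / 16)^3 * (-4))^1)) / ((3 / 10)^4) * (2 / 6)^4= -6630400000000 / 544945629267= -12.17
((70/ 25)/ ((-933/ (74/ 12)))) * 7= -1813/ 13995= -0.13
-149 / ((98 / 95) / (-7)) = 14155 / 14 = 1011.07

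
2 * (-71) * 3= -426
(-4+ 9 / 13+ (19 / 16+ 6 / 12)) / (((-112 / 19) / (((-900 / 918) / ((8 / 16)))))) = -160075 / 297024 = -0.54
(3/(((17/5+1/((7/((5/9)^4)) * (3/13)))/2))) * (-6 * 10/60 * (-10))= 20667150/1191451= 17.35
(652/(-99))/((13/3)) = -1.52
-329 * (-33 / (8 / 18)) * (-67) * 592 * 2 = -1937844216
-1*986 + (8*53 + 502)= -60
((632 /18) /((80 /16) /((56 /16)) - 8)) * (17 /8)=-11.35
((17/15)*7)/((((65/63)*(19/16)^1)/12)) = 77.70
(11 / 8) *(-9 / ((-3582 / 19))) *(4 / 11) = 0.02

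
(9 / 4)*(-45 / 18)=-45 / 8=-5.62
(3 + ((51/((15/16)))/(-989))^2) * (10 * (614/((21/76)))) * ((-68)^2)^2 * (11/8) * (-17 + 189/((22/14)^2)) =18850588237985068525568/161389965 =116801489101166.04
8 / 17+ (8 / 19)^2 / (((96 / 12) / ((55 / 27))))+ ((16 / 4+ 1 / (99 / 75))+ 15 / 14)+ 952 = 24454701685 / 25517646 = 958.34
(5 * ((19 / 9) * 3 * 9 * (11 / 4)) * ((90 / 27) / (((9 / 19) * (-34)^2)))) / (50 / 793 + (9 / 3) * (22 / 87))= 2283027175 / 393187968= 5.81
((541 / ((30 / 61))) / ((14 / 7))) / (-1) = -33001 / 60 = -550.02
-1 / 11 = -0.09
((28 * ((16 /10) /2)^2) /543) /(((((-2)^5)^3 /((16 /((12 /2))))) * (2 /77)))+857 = 4467369061 /5212800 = 857.00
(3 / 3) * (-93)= -93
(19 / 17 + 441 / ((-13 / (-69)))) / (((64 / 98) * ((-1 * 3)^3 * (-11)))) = 6339865 / 525096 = 12.07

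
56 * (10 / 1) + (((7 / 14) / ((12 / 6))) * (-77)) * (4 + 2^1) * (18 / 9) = 329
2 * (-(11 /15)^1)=-22 /15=-1.47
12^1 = 12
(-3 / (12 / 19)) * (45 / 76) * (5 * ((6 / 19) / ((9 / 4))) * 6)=-225 / 19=-11.84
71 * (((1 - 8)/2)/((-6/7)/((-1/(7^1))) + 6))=-497/24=-20.71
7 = 7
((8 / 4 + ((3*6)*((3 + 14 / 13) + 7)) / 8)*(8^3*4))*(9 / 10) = 645120 / 13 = 49624.62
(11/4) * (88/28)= 121/14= 8.64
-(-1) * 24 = 24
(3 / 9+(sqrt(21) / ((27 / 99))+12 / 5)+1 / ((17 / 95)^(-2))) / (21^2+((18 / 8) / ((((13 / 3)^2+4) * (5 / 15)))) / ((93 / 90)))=190324624 / 30371408325+27962 * sqrt(21) / 3365253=0.04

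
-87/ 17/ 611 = -87/ 10387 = -0.01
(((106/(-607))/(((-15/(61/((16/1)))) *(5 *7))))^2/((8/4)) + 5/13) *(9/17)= 64994539479757/319194737680000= 0.20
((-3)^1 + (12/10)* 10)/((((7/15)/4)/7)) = 540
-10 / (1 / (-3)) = 30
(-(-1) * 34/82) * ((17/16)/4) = 289/2624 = 0.11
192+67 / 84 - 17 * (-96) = 153283 / 84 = 1824.80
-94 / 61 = -1.54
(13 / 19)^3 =2197 / 6859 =0.32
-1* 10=-10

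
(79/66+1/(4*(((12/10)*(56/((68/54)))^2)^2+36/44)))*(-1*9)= -6812684538092251/632401072910156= -10.77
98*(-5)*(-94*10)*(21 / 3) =3224200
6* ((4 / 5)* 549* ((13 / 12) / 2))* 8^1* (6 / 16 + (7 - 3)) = 49959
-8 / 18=-4 / 9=-0.44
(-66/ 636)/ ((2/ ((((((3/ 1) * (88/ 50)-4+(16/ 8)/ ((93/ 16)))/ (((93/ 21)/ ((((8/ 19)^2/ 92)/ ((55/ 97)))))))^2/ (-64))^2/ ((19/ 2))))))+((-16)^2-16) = 240.00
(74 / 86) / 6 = 0.14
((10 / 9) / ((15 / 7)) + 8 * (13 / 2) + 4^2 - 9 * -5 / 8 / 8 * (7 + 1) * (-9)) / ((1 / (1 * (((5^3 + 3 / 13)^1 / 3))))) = 1573055 / 2106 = 746.94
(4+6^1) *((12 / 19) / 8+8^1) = 1535 / 19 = 80.79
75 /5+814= 829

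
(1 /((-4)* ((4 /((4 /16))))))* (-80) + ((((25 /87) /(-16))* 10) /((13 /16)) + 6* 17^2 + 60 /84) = 54967517 /31668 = 1735.74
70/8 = 35/4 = 8.75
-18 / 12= -1.50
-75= -75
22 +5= 27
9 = 9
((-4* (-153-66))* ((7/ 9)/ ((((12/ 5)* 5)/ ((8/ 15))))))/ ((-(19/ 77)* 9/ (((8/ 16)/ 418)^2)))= -3577/ 183341070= -0.00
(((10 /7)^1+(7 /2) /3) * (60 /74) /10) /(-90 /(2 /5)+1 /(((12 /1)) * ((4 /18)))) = -0.00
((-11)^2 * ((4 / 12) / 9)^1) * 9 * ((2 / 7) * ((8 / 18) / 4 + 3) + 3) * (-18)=-8470 / 3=-2823.33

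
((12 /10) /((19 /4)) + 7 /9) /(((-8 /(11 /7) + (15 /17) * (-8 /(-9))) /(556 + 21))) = -95059019 /688560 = -138.05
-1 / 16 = -0.06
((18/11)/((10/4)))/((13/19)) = 684/715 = 0.96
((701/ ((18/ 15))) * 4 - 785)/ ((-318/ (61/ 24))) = -283955/ 22896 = -12.40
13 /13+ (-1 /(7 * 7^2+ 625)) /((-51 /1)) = 49369 /49368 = 1.00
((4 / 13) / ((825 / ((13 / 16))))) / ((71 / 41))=41 / 234300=0.00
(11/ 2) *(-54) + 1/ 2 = -593/ 2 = -296.50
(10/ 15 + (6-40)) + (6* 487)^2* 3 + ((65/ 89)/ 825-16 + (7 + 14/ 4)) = 752289440731/ 29370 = 25614213.17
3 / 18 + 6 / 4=5 / 3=1.67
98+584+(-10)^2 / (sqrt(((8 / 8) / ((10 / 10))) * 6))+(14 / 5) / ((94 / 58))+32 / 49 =50 * sqrt(6) / 3+7880644 / 11515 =725.21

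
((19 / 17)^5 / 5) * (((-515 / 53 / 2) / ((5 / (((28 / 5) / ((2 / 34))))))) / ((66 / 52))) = -92833903708 / 3651955725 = -25.42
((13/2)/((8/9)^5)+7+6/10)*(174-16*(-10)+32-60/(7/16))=724167279/163840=4419.97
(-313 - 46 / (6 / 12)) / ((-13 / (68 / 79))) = 27540 / 1027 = 26.82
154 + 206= 360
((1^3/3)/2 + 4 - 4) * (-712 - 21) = -733/6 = -122.17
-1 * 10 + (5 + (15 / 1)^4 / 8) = 50585 / 8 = 6323.12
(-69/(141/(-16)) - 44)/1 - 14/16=-13929/376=-37.05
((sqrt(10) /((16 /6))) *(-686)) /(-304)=1029 *sqrt(10) /1216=2.68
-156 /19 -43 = -51.21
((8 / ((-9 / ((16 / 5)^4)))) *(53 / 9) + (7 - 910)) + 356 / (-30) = -74102389 / 50625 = -1463.75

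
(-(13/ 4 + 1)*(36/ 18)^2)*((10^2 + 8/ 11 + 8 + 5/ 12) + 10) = -2025.45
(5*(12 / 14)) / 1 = 30 / 7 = 4.29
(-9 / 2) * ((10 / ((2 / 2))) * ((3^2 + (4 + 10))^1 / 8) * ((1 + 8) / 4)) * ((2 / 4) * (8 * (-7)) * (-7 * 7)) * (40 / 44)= -15975225 / 44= -363073.30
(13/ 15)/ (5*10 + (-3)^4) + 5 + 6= 21628/ 1965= 11.01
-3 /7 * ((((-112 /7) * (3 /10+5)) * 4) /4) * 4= 5088 /35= 145.37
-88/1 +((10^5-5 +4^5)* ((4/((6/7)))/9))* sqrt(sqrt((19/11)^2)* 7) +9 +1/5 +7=-359/5 +471422* sqrt(1463)/99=182064.63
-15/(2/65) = -487.50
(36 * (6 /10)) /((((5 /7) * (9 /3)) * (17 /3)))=756 /425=1.78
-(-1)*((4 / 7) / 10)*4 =8 / 35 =0.23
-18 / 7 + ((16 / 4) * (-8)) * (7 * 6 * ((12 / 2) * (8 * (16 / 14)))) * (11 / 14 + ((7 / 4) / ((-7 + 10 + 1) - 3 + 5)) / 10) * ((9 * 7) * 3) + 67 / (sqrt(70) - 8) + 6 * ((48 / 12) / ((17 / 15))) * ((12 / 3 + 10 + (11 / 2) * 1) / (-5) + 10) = -20268349526 / 1785 + 67 * sqrt(70) / 6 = -11354724.23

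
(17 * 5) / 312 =85 / 312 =0.27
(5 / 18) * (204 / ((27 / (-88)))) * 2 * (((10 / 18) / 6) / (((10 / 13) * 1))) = -44.46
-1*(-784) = 784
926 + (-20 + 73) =979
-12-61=-73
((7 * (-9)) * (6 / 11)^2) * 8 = -18144 / 121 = -149.95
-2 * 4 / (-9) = 0.89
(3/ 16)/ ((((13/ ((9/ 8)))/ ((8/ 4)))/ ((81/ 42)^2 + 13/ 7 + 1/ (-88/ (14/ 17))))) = 26487/ 146608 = 0.18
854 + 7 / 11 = 9401 / 11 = 854.64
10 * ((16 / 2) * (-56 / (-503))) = 4480 / 503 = 8.91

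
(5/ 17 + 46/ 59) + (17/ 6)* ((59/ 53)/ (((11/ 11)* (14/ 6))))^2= 474542307/ 276107846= 1.72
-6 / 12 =-1 / 2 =-0.50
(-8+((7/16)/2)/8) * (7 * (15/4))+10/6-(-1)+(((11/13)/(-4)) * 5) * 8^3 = -29878279/39936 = -748.15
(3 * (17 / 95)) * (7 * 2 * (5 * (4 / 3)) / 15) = 952 / 285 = 3.34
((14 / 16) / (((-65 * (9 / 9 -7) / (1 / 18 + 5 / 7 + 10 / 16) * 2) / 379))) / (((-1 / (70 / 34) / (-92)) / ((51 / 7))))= 6128051 / 7488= 818.38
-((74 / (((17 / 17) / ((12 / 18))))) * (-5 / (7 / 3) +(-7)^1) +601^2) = -7575749 / 21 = -360749.95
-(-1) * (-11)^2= 121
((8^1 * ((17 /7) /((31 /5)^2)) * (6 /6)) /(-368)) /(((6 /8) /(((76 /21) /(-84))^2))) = -306850 /90270884403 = -0.00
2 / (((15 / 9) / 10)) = 12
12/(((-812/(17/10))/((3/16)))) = -153/32480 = -0.00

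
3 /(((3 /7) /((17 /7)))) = 17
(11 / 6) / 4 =11 / 24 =0.46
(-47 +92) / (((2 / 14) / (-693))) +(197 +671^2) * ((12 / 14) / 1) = 1174563 / 7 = 167794.71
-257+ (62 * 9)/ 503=-128713/ 503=-255.89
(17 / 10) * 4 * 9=306 / 5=61.20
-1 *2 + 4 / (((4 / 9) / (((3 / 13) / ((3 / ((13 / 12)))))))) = -5 / 4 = -1.25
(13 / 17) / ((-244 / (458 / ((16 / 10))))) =-14885 / 16592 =-0.90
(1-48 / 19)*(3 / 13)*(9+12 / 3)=-87 / 19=-4.58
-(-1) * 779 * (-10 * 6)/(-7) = 6677.14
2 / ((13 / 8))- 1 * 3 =-23 / 13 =-1.77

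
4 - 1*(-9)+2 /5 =67 /5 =13.40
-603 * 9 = -5427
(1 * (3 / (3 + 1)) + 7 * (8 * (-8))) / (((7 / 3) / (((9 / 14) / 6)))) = -16101 / 784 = -20.54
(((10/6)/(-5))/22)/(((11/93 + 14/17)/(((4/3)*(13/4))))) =-0.07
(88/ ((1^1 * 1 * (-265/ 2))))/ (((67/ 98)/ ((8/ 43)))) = -137984/ 763465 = -0.18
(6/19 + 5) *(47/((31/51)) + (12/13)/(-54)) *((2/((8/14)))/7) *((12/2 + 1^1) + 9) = 226552696/68913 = 3287.52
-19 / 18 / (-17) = 0.06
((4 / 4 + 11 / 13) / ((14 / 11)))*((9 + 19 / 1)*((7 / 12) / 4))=77 / 13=5.92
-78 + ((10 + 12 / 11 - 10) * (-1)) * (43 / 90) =-78.52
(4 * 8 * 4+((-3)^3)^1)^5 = 10510100501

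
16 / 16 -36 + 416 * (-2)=-867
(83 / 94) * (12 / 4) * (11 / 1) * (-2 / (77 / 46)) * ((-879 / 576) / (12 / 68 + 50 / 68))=9508729 / 163184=58.27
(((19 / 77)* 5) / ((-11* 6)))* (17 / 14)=-1615 / 71148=-0.02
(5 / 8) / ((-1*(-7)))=5 / 56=0.09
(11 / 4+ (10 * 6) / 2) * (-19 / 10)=-2489 / 40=-62.22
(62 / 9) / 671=62 / 6039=0.01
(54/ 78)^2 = 81/ 169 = 0.48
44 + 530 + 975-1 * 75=1474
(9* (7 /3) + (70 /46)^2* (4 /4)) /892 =6167 /235934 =0.03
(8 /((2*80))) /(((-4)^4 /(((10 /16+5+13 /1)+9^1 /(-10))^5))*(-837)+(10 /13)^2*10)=30277351345710781 /3508956391986980000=0.01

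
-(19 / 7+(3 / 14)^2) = -541 / 196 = -2.76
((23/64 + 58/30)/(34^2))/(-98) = -2201/108756480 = -0.00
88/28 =22/7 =3.14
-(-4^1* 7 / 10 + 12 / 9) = 22 / 15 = 1.47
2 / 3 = 0.67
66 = 66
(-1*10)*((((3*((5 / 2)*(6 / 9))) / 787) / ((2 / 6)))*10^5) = -15000000 / 787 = -19059.72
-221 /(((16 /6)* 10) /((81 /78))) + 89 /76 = -22603 /3040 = -7.44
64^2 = 4096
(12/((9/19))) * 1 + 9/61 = 4663/183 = 25.48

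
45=45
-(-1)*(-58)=-58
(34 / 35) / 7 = 34 / 245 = 0.14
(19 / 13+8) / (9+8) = 123 / 221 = 0.56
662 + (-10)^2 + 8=770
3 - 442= -439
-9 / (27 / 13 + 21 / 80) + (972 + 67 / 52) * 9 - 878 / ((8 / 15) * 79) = 7275280704 / 832897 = 8734.91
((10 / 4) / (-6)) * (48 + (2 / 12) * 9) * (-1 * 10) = 825 / 4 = 206.25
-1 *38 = -38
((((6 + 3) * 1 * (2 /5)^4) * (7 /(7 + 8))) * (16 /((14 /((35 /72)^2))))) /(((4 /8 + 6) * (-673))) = -196 /29527875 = -0.00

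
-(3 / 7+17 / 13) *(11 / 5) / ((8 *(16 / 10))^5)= -543125 / 48855252992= -0.00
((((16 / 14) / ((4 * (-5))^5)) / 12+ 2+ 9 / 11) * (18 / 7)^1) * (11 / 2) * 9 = 28123199703 / 78400000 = 358.71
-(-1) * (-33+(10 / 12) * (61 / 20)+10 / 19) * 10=-68245 / 228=-299.32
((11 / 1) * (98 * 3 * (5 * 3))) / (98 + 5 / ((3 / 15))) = 16170 / 41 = 394.39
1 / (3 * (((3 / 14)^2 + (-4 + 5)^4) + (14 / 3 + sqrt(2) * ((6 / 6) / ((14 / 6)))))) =658364 / 11155873 - 49392 * sqrt(2) / 11155873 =0.05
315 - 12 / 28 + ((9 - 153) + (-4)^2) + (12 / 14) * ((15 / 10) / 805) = 186.57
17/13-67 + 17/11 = -64.15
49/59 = 0.83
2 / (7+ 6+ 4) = 2 / 17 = 0.12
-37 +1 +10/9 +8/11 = -3382/99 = -34.16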